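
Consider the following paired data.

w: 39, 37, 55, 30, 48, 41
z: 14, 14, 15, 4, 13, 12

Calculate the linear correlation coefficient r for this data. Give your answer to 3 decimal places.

0.705

n = 6, Σw = 250, Σz = 72, Σw² = 10800, Σz² = 946, Σwz = 3125
nΣwz − ΣwΣz = 18750 − 18000 = 750
nΣw² − (Σw)² = 64800 − 62500 = 2300; nΣz² − (Σz)² = 5676 − 5184 = 492
r = 750 / √(2300 × 492) = 750 / 1063.7669 ≈ 0.705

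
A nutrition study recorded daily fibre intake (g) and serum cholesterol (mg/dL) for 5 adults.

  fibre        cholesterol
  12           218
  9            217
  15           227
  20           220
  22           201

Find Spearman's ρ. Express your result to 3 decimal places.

Rank fibre: 2, 1, 3, 4, 5
Rank cholesterol: 3, 2, 5, 4, 1
d = rank(fibre) − rank(cholesterol): -1, -1, -2, 0, 4; Σd² = 22
ρ = 1 − 6Σd² / [n(n²−1)] = 1 − 6×22 / (5×24) = 1 − 132/120 ≈ -0.100

-0.100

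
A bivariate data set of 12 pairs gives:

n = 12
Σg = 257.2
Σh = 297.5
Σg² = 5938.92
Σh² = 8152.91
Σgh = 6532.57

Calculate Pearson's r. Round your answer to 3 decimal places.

0.271

r = (nΣgh − ΣgΣh) / √[(nΣg² − (Σg)²)(nΣh² − (Σh)²)]
Numerator: 12×6532.57 − 257.2×297.5 = 1873.84
Denominator: √[(71267.04 − 66151.84)(97834.92 − 88506.25)] = √[5115.2 × 9328.67] = 6907.8226
r = 1873.84 / 6907.8226 ≈ 0.271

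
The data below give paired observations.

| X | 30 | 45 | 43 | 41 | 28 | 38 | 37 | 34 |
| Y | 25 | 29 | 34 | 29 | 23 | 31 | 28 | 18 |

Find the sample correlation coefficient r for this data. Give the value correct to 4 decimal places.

n = 8, ΣX = 296, ΣY = 217, ΣX² = 11208, ΣY² = 6061, ΣXY = 8176
nΣXY − ΣXΣY = 65408 − 64232 = 1176
nΣX² − (ΣX)² = 89664 − 87616 = 2048; nΣY² − (ΣY)² = 48488 − 47089 = 1399
r = 1176 / √(2048 × 1399) = 1176 / 1692.6760 ≈ 0.6948

0.6948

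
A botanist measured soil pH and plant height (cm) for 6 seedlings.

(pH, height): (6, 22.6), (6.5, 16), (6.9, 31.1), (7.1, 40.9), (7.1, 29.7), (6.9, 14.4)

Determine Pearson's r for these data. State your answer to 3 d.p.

n = 6, Σx = 40.5, Σy = 154.7, Σx² = 274.29, Σy² = 4496.23, Σxy = 1054.81
nΣxy − ΣxΣy = 6328.86 − 6265.35 = 63.51
nΣx² − (Σx)² = 1645.74 − 1640.25 = 5.49; nΣy² − (Σy)² = 26977.38 − 23932.09 = 3045.29
r = 63.51 / √(5.49 × 3045.29) = 63.51 / 129.3006 ≈ 0.491

0.491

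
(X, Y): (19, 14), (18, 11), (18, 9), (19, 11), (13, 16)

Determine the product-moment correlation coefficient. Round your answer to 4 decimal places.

-0.6605

n = 5, ΣX = 87, ΣY = 61, ΣX² = 1539, ΣY² = 775, ΣXY = 1043
nΣXY − ΣXΣY = 5215 − 5307 = -92
nΣX² − (ΣX)² = 7695 − 7569 = 126; nΣY² − (ΣY)² = 3875 − 3721 = 154
r = -92 / √(126 × 154) = -92 / 139.2982 ≈ -0.6605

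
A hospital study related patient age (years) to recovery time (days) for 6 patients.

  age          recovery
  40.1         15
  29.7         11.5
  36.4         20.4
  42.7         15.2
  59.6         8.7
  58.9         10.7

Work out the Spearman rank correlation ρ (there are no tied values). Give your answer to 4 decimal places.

Rank age: 3, 1, 2, 4, 6, 5
Rank recovery: 4, 3, 6, 5, 1, 2
d = rank(age) − rank(recovery): -1, -2, -4, -1, 5, 3; Σd² = 56
ρ = 1 − 6Σd² / [n(n²−1)] = 1 − 6×56 / (6×35) = 1 − 336/210 ≈ -0.6000

-0.6000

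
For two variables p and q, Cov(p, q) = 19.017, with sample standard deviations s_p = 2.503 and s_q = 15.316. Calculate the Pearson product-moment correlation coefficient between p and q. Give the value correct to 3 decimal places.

r = Cov(p,q) / (s_p · s_q) = 19.017 / (2.503 × 15.316)
  = 19.017 / 38.3359 ≈ 0.496

0.496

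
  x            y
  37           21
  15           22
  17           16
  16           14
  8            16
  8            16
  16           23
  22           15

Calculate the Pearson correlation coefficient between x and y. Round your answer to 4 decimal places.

0.3192

n = 8, Σx = 139, Σy = 143, Σx² = 3007, Σy² = 2643, Σxy = 2557
nΣxy − ΣxΣy = 20456 − 19877 = 579
nΣx² − (Σx)² = 24056 − 19321 = 4735; nΣy² − (Σy)² = 21144 − 20449 = 695
r = 579 / √(4735 × 695) = 579 / 1814.0631 ≈ 0.3192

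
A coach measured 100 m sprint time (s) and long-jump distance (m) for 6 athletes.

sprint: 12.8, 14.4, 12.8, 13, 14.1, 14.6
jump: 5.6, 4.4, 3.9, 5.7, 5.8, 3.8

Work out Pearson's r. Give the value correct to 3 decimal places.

n = 6, Σx = 81.7, Σy = 29.2, Σx² = 1116.01, Σy² = 146.5, Σxy = 396.32
nΣxy − ΣxΣy = 2377.92 − 2385.64 = -7.72
nΣx² − (Σx)² = 6696.06 − 6674.89 = 21.17; nΣy² − (Σy)² = 879 − 852.64 = 26.36
r = -7.72 / √(21.17 × 26.36) = -7.72 / 23.6229 ≈ -0.327

-0.327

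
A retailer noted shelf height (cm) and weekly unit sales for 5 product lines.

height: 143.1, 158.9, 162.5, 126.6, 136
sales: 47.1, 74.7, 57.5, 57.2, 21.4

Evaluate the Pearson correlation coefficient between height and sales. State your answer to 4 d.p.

0.5063

n = 5, Σx = 727.1, Σy = 257.9, Σx² = 106656.63, Σy² = 14834.55, Σxy = 38105.51
nΣxy − ΣxΣy = 190527.55 − 187519.09 = 3008.46
nΣx² − (Σx)² = 533283.15 − 528674.41 = 4608.74; nΣy² − (Σy)² = 74172.75 − 66512.41 = 7660.34
r = 3008.46 / √(4608.74 × 7660.34) = 3008.46 / 5941.7603 ≈ 0.5063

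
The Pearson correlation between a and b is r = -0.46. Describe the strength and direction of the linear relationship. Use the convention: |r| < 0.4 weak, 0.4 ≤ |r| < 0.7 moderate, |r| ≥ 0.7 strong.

r = -0.46 < 0 so the relationship is negative.
|r| = 0.46, which falls in the moderate range.

moderate negative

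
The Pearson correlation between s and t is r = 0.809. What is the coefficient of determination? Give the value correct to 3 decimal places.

0.654

r² = (0.809)² = 0.654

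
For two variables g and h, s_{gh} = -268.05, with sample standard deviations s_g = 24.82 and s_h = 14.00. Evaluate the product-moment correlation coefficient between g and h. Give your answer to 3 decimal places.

-0.771

r = Cov(g,h) / (s_g · s_h) = -268.05 / (24.82 × 14.00)
  = -268.05 / 347.4800 ≈ -0.771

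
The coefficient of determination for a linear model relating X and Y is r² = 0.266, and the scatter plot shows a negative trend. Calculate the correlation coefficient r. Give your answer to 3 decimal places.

|r| = √0.266 = 0.516
The association is negative, so r = −0.516.

-0.516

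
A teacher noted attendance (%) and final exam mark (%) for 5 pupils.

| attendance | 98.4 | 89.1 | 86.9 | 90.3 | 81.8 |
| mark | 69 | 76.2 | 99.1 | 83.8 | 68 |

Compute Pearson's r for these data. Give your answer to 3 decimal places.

n = 5, Σx = 446.5, Σy = 396.1, Σx² = 40018.31, Σy² = 32034.69, Σxy = 35320.35
nΣxy − ΣxΣy = 176601.75 − 176858.65 = -256.9
nΣx² − (Σx)² = 200091.55 − 199362.25 = 729.3; nΣy² − (Σy)² = 160173.45 − 156895.21 = 3278.24
r = -256.9 / √(729.3 × 3278.24) = -256.9 / 1546.2278 ≈ -0.166

-0.166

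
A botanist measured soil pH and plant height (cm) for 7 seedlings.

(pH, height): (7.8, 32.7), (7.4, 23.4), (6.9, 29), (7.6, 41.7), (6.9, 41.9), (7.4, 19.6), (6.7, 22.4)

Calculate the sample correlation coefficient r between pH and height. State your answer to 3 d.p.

n = 7, Σx = 50.7, Σy = 210.7, Σx² = 368.23, Σy² = 6838.27, Σxy = 1529.47
nΣxy − ΣxΣy = 10706.29 − 10682.49 = 23.8
nΣx² − (Σx)² = 2577.61 − 2570.49 = 7.12; nΣy² − (Σy)² = 47867.89 − 44394.49 = 3473.4
r = 23.8 / √(7.12 × 3473.4) = 23.8 / 157.2597 ≈ 0.151

0.151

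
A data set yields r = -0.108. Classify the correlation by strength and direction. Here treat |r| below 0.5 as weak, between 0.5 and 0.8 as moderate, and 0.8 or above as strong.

r = -0.108 < 0 so the relationship is negative.
|r| = 0.108, which falls in the weak range.

weak negative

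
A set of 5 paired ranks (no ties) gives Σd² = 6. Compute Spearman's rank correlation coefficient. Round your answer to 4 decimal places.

ρ = 1 − 6Σd² / [n(n²−1)] = 1 − 6×6 / (5×24)
  = 1 − 36/120 = 1 − 0.30000 ≈ 0.7000

0.7000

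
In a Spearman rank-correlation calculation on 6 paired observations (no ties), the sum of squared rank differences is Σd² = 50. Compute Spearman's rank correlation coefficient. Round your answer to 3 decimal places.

ρ = 1 − 6Σd² / [n(n²−1)] = 1 − 6×50 / (6×35)
  = 1 − 300/210 = 1 − 1.4286 ≈ -0.429

-0.429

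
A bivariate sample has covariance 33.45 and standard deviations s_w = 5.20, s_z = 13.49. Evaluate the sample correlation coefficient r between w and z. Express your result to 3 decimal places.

0.477

r = Cov(w,z) / (s_w · s_z) = 33.45 / (5.20 × 13.49)
  = 33.45 / 70.1480 ≈ 0.477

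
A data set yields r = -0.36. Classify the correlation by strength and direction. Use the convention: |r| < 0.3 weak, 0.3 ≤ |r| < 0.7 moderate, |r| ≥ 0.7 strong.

moderate negative

r = -0.36 < 0 so the relationship is negative.
|r| = 0.36, which falls in the moderate range.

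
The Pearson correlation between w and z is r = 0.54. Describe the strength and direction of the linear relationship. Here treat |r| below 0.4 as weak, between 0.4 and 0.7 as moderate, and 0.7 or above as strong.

r = 0.54 > 0 so the relationship is positive.
|r| = 0.54, which falls in the moderate range.

moderate positive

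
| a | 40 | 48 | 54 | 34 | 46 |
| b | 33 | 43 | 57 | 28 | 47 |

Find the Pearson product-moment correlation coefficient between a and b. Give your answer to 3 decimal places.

n = 5, Σa = 222, Σb = 208, Σa² = 10092, Σb² = 9180, Σab = 9576
nΣab − ΣaΣb = 47880 − 46176 = 1704
nΣa² − (Σa)² = 50460 − 49284 = 1176; nΣb² − (Σb)² = 45900 − 43264 = 2636
r = 1704 / √(1176 × 2636) = 1704 / 1760.6635 ≈ 0.968

0.968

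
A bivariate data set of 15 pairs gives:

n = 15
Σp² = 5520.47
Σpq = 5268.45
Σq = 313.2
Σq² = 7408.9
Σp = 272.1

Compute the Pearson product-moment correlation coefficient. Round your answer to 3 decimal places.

r = (nΣpq − ΣpΣq) / √[(nΣp² − (Σp)²)(nΣq² − (Σq)²)]
Numerator: 15×5268.45 − 272.1×313.2 = -6194.97
Denominator: √[(82807.05 − 74038.41)(111133.5 − 98094.24)] = √[8768.64 × 13039.26] = 10692.8283
r = -6194.97 / 10692.8283 ≈ -0.579

-0.579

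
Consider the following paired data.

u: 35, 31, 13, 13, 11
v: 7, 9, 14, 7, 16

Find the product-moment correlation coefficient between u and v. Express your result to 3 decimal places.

-0.624

n = 5, Σu = 103, Σv = 53, Σu² = 2645, Σv² = 631, Σuv = 973
nΣuv − ΣuΣv = 4865 − 5459 = -594
nΣu² − (Σu)² = 13225 − 10609 = 2616; nΣv² − (Σv)² = 3155 − 2809 = 346
r = -594 / √(2616 × 346) = -594 / 951.3864 ≈ -0.624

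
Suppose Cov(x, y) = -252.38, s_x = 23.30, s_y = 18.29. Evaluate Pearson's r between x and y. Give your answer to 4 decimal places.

-0.5922

r = Cov(x,y) / (s_x · s_y) = -252.38 / (23.30 × 18.29)
  = -252.38 / 426.1570 ≈ -0.5922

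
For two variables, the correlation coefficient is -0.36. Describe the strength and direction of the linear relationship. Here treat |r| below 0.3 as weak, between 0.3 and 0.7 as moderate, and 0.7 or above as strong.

r = -0.36 < 0 so the relationship is negative.
|r| = 0.36, which falls in the moderate range.

moderate negative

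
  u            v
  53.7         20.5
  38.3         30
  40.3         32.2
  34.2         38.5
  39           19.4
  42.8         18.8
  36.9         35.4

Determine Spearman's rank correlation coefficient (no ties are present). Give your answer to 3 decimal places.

-0.750

Rank u: 7, 3, 5, 1, 4, 6, 2
Rank v: 3, 4, 5, 7, 2, 1, 6
d = rank(u) − rank(v): 4, -1, 0, -6, 2, 5, -4; Σd² = 98
ρ = 1 − 6Σd² / [n(n²−1)] = 1 − 6×98 / (7×48) = 1 − 588/336 ≈ -0.750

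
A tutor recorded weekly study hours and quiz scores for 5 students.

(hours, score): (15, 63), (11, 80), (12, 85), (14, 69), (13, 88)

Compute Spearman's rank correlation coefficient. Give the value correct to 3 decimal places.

Rank hours: 5, 1, 2, 4, 3
Rank score: 1, 3, 4, 2, 5
d = rank(hours) − rank(score): 4, -2, -2, 2, -2; Σd² = 32
ρ = 1 − 6Σd² / [n(n²−1)] = 1 − 6×32 / (5×24) = 1 − 192/120 ≈ -0.600

-0.600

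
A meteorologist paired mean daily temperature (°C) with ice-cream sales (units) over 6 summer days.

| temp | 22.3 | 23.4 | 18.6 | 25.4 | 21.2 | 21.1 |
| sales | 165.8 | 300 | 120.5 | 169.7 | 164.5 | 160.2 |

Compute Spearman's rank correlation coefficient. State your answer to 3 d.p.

Rank temp: 4, 5, 1, 6, 3, 2
Rank sales: 4, 6, 1, 5, 3, 2
d = rank(temp) − rank(sales): 0, -1, 0, 1, 0, 0; Σd² = 2
ρ = 1 − 6Σd² / [n(n²−1)] = 1 − 6×2 / (6×35) = 1 − 12/210 ≈ 0.943

0.943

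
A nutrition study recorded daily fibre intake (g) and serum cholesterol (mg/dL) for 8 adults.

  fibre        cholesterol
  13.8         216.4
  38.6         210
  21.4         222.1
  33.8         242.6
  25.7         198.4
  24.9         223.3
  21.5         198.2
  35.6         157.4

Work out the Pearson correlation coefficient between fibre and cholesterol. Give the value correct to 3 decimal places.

-0.223

n = 8, Σx = 215.3, Σy = 1668.4, Σx² = 6290.91, Σy² = 352395.58, Σxy = 44568.93
nΣxy − ΣxΣy = 356551.44 − 359206.52 = -2655.08
nΣx² − (Σx)² = 50327.28 − 46354.09 = 3973.19; nΣy² − (Σy)² = 2819164.64 − 2783558.56 = 35606.08
r = -2655.08 / √(3973.19 × 35606.08) = -2655.08 / 11894.1045 ≈ -0.223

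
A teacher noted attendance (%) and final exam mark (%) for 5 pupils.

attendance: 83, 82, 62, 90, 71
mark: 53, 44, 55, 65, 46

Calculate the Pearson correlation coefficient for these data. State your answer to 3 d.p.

0.337

n = 5, Σx = 388, Σy = 263, Σx² = 30598, Σy² = 14111, Σxy = 20533
nΣxy − ΣxΣy = 102665 − 102044 = 621
nΣx² − (Σx)² = 152990 − 150544 = 2446; nΣy² − (Σy)² = 70555 − 69169 = 1386
r = 621 / √(2446 × 1386) = 621 / 1841.2376 ≈ 0.337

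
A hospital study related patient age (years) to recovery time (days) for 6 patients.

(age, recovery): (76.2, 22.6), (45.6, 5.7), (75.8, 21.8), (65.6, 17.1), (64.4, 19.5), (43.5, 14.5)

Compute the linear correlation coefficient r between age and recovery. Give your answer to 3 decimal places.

n = 6, Σx = 371.1, Σy = 101.2, Σx² = 23974.41, Σy² = 1901.4, Σxy = 6642.79
nΣxy − ΣxΣy = 39856.74 − 37555.32 = 2301.42
nΣx² − (Σx)² = 143846.46 − 137715.21 = 6131.25; nΣy² − (Σy)² = 11408.4 − 10241.44 = 1166.96
r = 2301.42 / √(6131.25 × 1166.96) = 2301.42 / 2674.8689 ≈ 0.860

0.860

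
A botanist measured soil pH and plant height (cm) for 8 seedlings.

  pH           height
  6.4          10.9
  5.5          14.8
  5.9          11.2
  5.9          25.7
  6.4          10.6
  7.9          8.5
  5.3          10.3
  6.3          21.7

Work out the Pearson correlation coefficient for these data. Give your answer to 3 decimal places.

-0.282

n = 8, Σx = 49.6, Σy = 113.7, Σx² = 311.98, Σy² = 1885.37, Σxy = 695.16
nΣxy − ΣxΣy = 5561.28 − 5639.52 = -78.24
nΣx² − (Σx)² = 2495.84 − 2460.16 = 35.68; nΣy² − (Σy)² = 15082.96 − 12927.69 = 2155.27
r = -78.24 / √(35.68 × 2155.27) = -78.24 / 277.3086 ≈ -0.282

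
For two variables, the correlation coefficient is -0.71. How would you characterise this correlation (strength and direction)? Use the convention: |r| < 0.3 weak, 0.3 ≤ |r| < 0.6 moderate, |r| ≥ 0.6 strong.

r = -0.71 < 0 so the relationship is negative.
|r| = 0.71, which falls in the strong range.

strong negative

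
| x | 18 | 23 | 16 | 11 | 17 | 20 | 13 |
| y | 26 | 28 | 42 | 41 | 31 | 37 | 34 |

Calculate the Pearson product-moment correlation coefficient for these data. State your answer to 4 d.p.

n = 7, Σx = 118, Σy = 239, Σx² = 2088, Σy² = 8391, Σxy = 3944
nΣxy − ΣxΣy = 27608 − 28202 = -594
nΣx² − (Σx)² = 14616 − 13924 = 692; nΣy² − (Σy)² = 58737 − 57121 = 1616
r = -594 / √(692 × 1616) = -594 / 1057.4838 ≈ -0.5617

-0.5617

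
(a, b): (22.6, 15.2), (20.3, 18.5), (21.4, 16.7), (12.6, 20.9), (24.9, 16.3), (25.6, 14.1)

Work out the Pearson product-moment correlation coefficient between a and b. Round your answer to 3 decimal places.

-0.925

n = 6, Σa = 127.4, Σb = 101.7, Σa² = 2814.94, Σb² = 1753.49, Σab = 2106.62
nΣab − ΣaΣb = 12639.72 − 12956.58 = -316.86
nΣa² − (Σa)² = 16889.64 − 16230.76 = 658.88; nΣb² − (Σb)² = 10520.94 − 10342.89 = 178.05
r = -316.86 / √(658.88 × 178.05) = -316.86 / 342.5107 ≈ -0.925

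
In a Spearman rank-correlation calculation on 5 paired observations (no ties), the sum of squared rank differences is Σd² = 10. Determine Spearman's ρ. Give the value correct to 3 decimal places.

ρ = 1 − 6Σd² / [n(n²−1)] = 1 − 6×10 / (5×24)
  = 1 − 60/120 = 1 − 0.5000 ≈ 0.500

0.500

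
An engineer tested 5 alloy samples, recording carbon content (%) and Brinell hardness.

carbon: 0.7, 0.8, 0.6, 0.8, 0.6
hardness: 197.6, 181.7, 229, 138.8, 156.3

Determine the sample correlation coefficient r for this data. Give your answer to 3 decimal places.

n = 5, Σx = 3.5, Σy = 903.4, Σx² = 2.49, Σy² = 168196.78, Σxy = 625.9
nΣxy − ΣxΣy = 3129.5 − 3161.9 = -32.4
nΣx² − (Σx)² = 12.45 − 12.25 = 0.2; nΣy² − (Σy)² = 840983.9 − 816131.56 = 24852.34
r = -32.4 / √(0.2 × 24852.34) = -32.4 / 70.5015 ≈ -0.460

-0.460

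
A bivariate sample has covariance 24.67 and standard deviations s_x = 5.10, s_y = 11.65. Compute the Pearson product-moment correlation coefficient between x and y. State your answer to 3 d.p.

r = Cov(x,y) / (s_x · s_y) = 24.67 / (5.10 × 11.65)
  = 24.67 / 59.4150 ≈ 0.415

0.415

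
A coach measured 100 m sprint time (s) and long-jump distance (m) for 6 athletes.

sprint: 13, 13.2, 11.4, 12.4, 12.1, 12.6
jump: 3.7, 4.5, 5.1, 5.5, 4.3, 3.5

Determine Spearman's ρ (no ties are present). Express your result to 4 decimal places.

Rank sprint: 5, 6, 1, 3, 2, 4
Rank jump: 2, 4, 5, 6, 3, 1
d = rank(sprint) − rank(jump): 3, 2, -4, -3, -1, 3; Σd² = 48
ρ = 1 − 6Σd² / [n(n²−1)] = 1 − 6×48 / (6×35) = 1 − 288/210 ≈ -0.3714

-0.3714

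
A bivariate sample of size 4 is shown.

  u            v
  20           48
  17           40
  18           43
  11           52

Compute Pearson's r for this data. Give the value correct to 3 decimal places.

n = 4, Σu = 66, Σv = 183, Σu² = 1134, Σv² = 8457, Σuv = 2986
nΣuv − ΣuΣv = 11944 − 12078 = -134
nΣu² − (Σu)² = 4536 − 4356 = 180; nΣv² − (Σv)² = 33828 − 33489 = 339
r = -134 / √(180 × 339) = -134 / 247.0223 ≈ -0.542

-0.542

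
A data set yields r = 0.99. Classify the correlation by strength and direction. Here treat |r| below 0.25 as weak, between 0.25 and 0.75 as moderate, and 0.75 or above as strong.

strong positive

r = 0.99 > 0 so the relationship is positive.
|r| = 0.99, which falls in the strong range.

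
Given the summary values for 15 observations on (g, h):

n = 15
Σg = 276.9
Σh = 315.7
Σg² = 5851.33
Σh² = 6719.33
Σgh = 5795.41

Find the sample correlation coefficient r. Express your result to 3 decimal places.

-0.138

r = (nΣgh − ΣgΣh) / √[(nΣg² − (Σg)²)(nΣh² − (Σh)²)]
Numerator: 15×5795.41 − 276.9×315.7 = -486.18
Denominator: √[(87769.95 − 76673.61)(100789.95 − 99666.49)] = √[11096.34 × 1123.46] = 3530.7640
r = -486.18 / 3530.7640 ≈ -0.138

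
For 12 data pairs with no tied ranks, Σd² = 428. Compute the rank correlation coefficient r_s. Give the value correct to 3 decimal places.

-0.497

ρ = 1 − 6Σd² / [n(n²−1)] = 1 − 6×428 / (12×143)
  = 1 − 2568/1716 = 1 − 1.4965 ≈ -0.497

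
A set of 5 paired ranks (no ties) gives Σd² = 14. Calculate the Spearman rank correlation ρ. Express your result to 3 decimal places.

0.300

ρ = 1 − 6Σd² / [n(n²−1)] = 1 − 6×14 / (5×24)
  = 1 − 84/120 = 1 − 0.7000 ≈ 0.300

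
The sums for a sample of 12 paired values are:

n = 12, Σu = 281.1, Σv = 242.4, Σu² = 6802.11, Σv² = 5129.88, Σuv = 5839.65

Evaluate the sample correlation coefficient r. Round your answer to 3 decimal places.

r = (nΣuv − ΣuΣv) / √[(nΣu² − (Σu)²)(nΣv² − (Σv)²)]
Numerator: 12×5839.65 − 281.1×242.4 = 1937.16
Denominator: √[(81625.32 − 79017.21)(61558.56 − 58757.76)] = √[2608.11 × 2800.8] = 2702.7383
r = 1937.16 / 2702.7383 ≈ 0.717

0.717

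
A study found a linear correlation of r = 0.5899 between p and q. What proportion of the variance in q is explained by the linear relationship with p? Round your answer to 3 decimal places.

r² = (0.5899)² = 0.348

0.348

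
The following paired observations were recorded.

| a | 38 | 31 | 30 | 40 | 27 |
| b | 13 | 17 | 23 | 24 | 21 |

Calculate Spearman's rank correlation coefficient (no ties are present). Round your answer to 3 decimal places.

Rank a: 4, 3, 2, 5, 1
Rank b: 1, 2, 4, 5, 3
d = rank(a) − rank(b): 3, 1, -2, 0, -2; Σd² = 18
ρ = 1 − 6Σd² / [n(n²−1)] = 1 − 6×18 / (5×24) = 1 − 108/120 ≈ 0.100

0.100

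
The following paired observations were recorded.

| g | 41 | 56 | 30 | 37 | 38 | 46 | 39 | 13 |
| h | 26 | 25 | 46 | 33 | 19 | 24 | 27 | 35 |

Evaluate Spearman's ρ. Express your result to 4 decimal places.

Rank g: 6, 8, 2, 3, 4, 7, 5, 1
Rank h: 4, 3, 8, 6, 1, 2, 5, 7
d = rank(g) − rank(h): 2, 5, -6, -3, 3, 5, 0, -6; Σd² = 144
ρ = 1 − 6Σd² / [n(n²−1)] = 1 − 6×144 / (8×63) = 1 − 864/504 ≈ -0.7143

-0.7143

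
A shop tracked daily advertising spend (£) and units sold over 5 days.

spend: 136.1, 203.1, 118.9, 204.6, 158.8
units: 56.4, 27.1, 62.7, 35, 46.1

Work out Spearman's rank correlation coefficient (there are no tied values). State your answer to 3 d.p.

Rank spend: 2, 4, 1, 5, 3
Rank units: 4, 1, 5, 2, 3
d = rank(spend) − rank(units): -2, 3, -4, 3, 0; Σd² = 38
ρ = 1 − 6Σd² / [n(n²−1)] = 1 − 6×38 / (5×24) = 1 − 228/120 ≈ -0.900

-0.900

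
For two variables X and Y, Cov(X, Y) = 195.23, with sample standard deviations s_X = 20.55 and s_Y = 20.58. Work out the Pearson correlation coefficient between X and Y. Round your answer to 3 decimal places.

0.462

r = Cov(X,Y) / (s_X · s_Y) = 195.23 / (20.55 × 20.58)
  = 195.23 / 422.9190 ≈ 0.462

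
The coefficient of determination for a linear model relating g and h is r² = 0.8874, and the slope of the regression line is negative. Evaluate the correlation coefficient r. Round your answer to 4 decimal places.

|r| = √0.8874 = 0.9420
The association is negative, so r = −0.9420.

-0.9420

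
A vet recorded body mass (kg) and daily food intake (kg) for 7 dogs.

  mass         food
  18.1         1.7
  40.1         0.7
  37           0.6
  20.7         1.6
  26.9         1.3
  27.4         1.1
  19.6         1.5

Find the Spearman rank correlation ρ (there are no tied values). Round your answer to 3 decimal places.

Rank mass: 1, 7, 6, 3, 4, 5, 2
Rank food: 7, 2, 1, 6, 4, 3, 5
d = rank(mass) − rank(food): -6, 5, 5, -3, 0, 2, -3; Σd² = 108
ρ = 1 − 6Σd² / [n(n²−1)] = 1 − 6×108 / (7×48) = 1 − 648/336 ≈ -0.929

-0.929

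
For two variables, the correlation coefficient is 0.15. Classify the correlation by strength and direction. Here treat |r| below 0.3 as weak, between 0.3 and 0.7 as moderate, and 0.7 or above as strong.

weak positive

r = 0.15 > 0 so the relationship is positive.
|r| = 0.15, which falls in the weak range.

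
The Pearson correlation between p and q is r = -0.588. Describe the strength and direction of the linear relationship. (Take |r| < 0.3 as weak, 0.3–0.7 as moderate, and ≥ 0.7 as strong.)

r = -0.588 < 0 so the relationship is negative.
|r| = 0.588, which falls in the moderate range.

moderate negative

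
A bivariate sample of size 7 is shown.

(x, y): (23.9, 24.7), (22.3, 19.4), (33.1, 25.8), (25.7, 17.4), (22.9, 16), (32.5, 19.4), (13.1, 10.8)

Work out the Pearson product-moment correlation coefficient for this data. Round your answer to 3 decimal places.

0.735

n = 7, Σx = 173.5, Σy = 133.5, Σx² = 4576.87, Σy² = 2703.85, Σxy = 3462.49
nΣxy − ΣxΣy = 24237.43 − 23162.25 = 1075.18
nΣx² − (Σx)² = 32038.09 − 30102.25 = 1935.84; nΣy² − (Σy)² = 18926.95 − 17822.25 = 1104.7
r = 1075.18 / √(1935.84 × 1104.7) = 1075.18 / 1462.3688 ≈ 0.735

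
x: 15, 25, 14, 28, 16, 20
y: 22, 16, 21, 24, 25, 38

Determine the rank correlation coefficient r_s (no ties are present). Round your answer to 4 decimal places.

0.1429

Rank x: 2, 5, 1, 6, 3, 4
Rank y: 3, 1, 2, 4, 5, 6
d = rank(x) − rank(y): -1, 4, -1, 2, -2, -2; Σd² = 30
ρ = 1 − 6Σd² / [n(n²−1)] = 1 − 6×30 / (6×35) = 1 − 180/210 ≈ 0.1429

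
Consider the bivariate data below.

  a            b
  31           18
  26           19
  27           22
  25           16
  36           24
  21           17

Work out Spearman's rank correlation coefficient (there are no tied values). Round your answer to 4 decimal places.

Rank a: 5, 3, 4, 2, 6, 1
Rank b: 3, 4, 5, 1, 6, 2
d = rank(a) − rank(b): 2, -1, -1, 1, 0, -1; Σd² = 8
ρ = 1 − 6Σd² / [n(n²−1)] = 1 − 6×8 / (6×35) = 1 − 48/210 ≈ 0.7714

0.7714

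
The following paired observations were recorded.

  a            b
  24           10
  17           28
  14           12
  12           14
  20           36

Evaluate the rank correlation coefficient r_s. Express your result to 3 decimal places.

-0.100

Rank a: 5, 3, 2, 1, 4
Rank b: 1, 4, 2, 3, 5
d = rank(a) − rank(b): 4, -1, 0, -2, -1; Σd² = 22
ρ = 1 − 6Σd² / [n(n²−1)] = 1 − 6×22 / (5×24) = 1 − 132/120 ≈ -0.100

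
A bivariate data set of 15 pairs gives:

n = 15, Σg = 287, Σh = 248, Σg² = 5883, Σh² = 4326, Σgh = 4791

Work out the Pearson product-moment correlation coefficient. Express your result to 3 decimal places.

r = (nΣgh − ΣgΣh) / √[(nΣg² − (Σg)²)(nΣh² − (Σh)²)]
Numerator: 15×4791 − 287×248 = 689
Denominator: √[(88245 − 82369)(64890 − 61504)] = √[5876 × 3386] = 4460.5085
r = 689 / 4460.5085 ≈ 0.154

0.154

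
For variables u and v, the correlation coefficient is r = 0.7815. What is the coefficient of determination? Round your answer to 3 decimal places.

r² = (0.7815)² = 0.611

0.611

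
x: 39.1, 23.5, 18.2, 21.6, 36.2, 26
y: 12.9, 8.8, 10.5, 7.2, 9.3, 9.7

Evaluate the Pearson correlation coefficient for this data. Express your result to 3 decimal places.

n = 6, Σx = 164.6, Σy = 58.4, Σx² = 4865.3, Σy² = 586.52, Σxy = 1646.67
nΣxy − ΣxΣy = 9880.02 − 9612.64 = 267.38
nΣx² − (Σx)² = 29191.8 − 27093.16 = 2098.64; nΣy² − (Σy)² = 3519.12 − 3410.56 = 108.56
r = 267.38 / √(2098.64 × 108.56) = 267.38 / 477.3137 ≈ 0.560

0.560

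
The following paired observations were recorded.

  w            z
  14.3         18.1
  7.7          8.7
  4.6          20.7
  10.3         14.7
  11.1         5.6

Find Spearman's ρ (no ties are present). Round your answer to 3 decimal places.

-0.300

Rank w: 5, 2, 1, 3, 4
Rank z: 4, 2, 5, 3, 1
d = rank(w) − rank(z): 1, 0, -4, 0, 3; Σd² = 26
ρ = 1 − 6Σd² / [n(n²−1)] = 1 − 6×26 / (5×24) = 1 − 156/120 ≈ -0.300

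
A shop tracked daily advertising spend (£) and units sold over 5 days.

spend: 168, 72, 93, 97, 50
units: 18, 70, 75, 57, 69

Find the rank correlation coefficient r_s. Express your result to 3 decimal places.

-0.600

Rank spend: 5, 2, 3, 4, 1
Rank units: 1, 4, 5, 2, 3
d = rank(spend) − rank(units): 4, -2, -2, 2, -2; Σd² = 32
ρ = 1 − 6Σd² / [n(n²−1)] = 1 − 6×32 / (5×24) = 1 − 192/120 ≈ -0.600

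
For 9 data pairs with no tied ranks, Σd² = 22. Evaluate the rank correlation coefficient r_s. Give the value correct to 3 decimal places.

0.817

ρ = 1 − 6Σd² / [n(n²−1)] = 1 − 6×22 / (9×80)
  = 1 − 132/720 = 1 − 0.1833 ≈ 0.817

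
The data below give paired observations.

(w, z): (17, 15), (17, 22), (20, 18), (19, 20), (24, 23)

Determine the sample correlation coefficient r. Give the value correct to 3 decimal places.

0.535

n = 5, Σw = 97, Σz = 98, Σw² = 1915, Σz² = 1962, Σwz = 1921
nΣwz − ΣwΣz = 9605 − 9506 = 99
nΣw² − (Σw)² = 9575 − 9409 = 166; nΣz² − (Σz)² = 9810 − 9604 = 206
r = 99 / √(166 × 206) = 99 / 184.9216 ≈ 0.535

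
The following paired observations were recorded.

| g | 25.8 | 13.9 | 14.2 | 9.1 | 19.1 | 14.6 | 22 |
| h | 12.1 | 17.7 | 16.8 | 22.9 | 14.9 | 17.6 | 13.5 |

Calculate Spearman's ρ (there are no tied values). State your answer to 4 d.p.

Rank g: 7, 2, 3, 1, 5, 4, 6
Rank h: 1, 6, 4, 7, 3, 5, 2
d = rank(g) − rank(h): 6, -4, -1, -6, 2, -1, 4; Σd² = 110
ρ = 1 − 6Σd² / [n(n²−1)] = 1 − 6×110 / (7×48) = 1 − 660/336 ≈ -0.9643

-0.9643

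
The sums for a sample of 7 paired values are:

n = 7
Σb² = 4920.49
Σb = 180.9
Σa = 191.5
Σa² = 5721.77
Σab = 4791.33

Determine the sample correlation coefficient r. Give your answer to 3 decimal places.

r = (nΣab − ΣaΣb) / √[(nΣa² − (Σa)²)(nΣb² − (Σb)²)]
Numerator: 7×4791.33 − 191.5×180.9 = -1103.04
Denominator: √[(40052.39 − 36672.25)(34443.43 − 32724.81)] = √[3380.14 × 1718.62] = 2410.2233
r = -1103.04 / 2410.2233 ≈ -0.458

-0.458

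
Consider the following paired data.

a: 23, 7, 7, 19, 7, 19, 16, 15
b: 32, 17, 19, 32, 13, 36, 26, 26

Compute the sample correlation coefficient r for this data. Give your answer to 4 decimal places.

0.9317

n = 8, Σa = 113, Σb = 201, Σa² = 1879, Σb² = 5515, Σab = 3177
nΣab − ΣaΣb = 25416 − 22713 = 2703
nΣa² − (Σa)² = 15032 − 12769 = 2263; nΣb² − (Σb)² = 44120 − 40401 = 3719
r = 2703 / √(2263 × 3719) = 2703 / 2901.0510 ≈ 0.9317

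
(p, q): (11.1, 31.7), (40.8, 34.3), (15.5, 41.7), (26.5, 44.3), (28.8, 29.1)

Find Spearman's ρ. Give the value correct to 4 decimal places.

Rank p: 1, 5, 2, 3, 4
Rank q: 2, 3, 4, 5, 1
d = rank(p) − rank(q): -1, 2, -2, -2, 3; Σd² = 22
ρ = 1 − 6Σd² / [n(n²−1)] = 1 − 6×22 / (5×24) = 1 − 132/120 ≈ -0.1000

-0.1000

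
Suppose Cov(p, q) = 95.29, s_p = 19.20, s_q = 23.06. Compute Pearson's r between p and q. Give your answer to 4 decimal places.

0.2152

r = Cov(p,q) / (s_p · s_q) = 95.29 / (19.20 × 23.06)
  = 95.29 / 442.7520 ≈ 0.2152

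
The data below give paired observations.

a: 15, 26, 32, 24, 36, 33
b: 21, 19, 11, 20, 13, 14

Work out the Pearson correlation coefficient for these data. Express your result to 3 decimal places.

n = 6, Σa = 166, Σb = 98, Σa² = 4886, Σb² = 1688, Σab = 2571
nΣab − ΣaΣb = 15426 − 16268 = -842
nΣa² − (Σa)² = 29316 − 27556 = 1760; nΣb² − (Σb)² = 10128 − 9604 = 524
r = -842 / √(1760 × 524) = -842 / 960.3333 ≈ -0.877

-0.877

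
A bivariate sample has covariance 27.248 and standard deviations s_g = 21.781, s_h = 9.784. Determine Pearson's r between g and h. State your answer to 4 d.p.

0.1279

r = Cov(g,h) / (s_g · s_h) = 27.248 / (21.781 × 9.784)
  = 27.248 / 213.1053 ≈ 0.1279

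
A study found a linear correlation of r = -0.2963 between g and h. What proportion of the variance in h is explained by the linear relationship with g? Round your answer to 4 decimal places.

r² = (-0.2963)² = 0.0878

0.0878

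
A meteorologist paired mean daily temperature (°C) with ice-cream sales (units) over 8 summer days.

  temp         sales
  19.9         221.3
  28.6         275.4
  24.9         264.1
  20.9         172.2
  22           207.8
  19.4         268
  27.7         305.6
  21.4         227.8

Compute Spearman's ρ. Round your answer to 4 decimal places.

Rank temp: 2, 8, 6, 3, 5, 1, 7, 4
Rank sales: 3, 7, 5, 1, 2, 6, 8, 4
d = rank(temp) − rank(sales): -1, 1, 1, 2, 3, -5, -1, 0; Σd² = 42
ρ = 1 − 6Σd² / [n(n²−1)] = 1 − 6×42 / (8×63) = 1 − 252/504 ≈ 0.5000

0.5000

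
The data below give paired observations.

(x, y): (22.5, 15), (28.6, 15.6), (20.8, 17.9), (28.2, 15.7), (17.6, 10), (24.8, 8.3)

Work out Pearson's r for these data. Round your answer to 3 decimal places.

0.264

n = 6, Σx = 142.5, Σy = 82.5, Σx² = 3476.89, Σy² = 1204.15, Σxy = 1980.56
nΣxy − ΣxΣy = 11883.36 − 11756.25 = 127.11
nΣx² − (Σx)² = 20861.34 − 20306.25 = 555.09; nΣy² − (Σy)² = 7224.9 − 6806.25 = 418.65
r = 127.11 / √(555.09 × 418.65) = 127.11 / 482.0668 ≈ 0.264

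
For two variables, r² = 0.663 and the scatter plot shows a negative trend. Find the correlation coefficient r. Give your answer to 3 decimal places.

-0.814

|r| = √0.663 = 0.814
The association is negative, so r = −0.814.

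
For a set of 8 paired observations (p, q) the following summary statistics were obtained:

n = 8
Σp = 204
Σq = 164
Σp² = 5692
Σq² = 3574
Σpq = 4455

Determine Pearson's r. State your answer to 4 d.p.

r = (nΣpq − ΣpΣq) / √[(nΣp² − (Σp)²)(nΣq² − (Σq)²)]
Numerator: 8×4455 − 204×164 = 2184
Denominator: √[(45536 − 41616)(28592 − 26896)] = √[3920 × 1696] = 2578.4336
r = 2184 / 2578.4336 ≈ 0.8470

0.8470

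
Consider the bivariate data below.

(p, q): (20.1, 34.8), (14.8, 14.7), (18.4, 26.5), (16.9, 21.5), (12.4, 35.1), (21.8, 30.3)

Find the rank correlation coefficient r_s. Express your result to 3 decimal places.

0.086

Rank p: 5, 2, 4, 3, 1, 6
Rank q: 5, 1, 3, 2, 6, 4
d = rank(p) − rank(q): 0, 1, 1, 1, -5, 2; Σd² = 32
ρ = 1 − 6Σd² / [n(n²−1)] = 1 − 6×32 / (6×35) = 1 − 192/210 ≈ 0.086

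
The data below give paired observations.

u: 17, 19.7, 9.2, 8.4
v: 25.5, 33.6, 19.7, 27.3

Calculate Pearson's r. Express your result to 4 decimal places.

0.6790

n = 4, Σu = 54.3, Σv = 106.1, Σu² = 832.29, Σv² = 2912.59, Σuv = 1505.98
nΣuv − ΣuΣv = 6023.92 − 5761.23 = 262.69
nΣu² − (Σu)² = 3329.16 − 2948.49 = 380.67; nΣv² − (Σv)² = 11650.36 − 11257.21 = 393.15
r = 262.69 / √(380.67 × 393.15) = 262.69 / 386.8597 ≈ 0.6790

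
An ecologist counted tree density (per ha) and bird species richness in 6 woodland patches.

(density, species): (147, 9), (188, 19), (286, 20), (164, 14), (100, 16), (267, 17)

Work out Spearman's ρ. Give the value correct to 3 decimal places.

0.771

Rank density: 2, 4, 6, 3, 1, 5
Rank species: 1, 5, 6, 2, 3, 4
d = rank(density) − rank(species): 1, -1, 0, 1, -2, 1; Σd² = 8
ρ = 1 − 6Σd² / [n(n²−1)] = 1 − 6×8 / (6×35) = 1 − 48/210 ≈ 0.771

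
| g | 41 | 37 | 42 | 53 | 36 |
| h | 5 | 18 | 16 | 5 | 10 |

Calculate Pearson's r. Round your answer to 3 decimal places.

n = 5, Σg = 209, Σh = 54, Σg² = 8919, Σh² = 730, Σgh = 2168
nΣgh − ΣgΣh = 10840 − 11286 = -446
nΣg² − (Σg)² = 44595 − 43681 = 914; nΣh² − (Σh)² = 3650 − 2916 = 734
r = -446 / √(914 × 734) = -446 / 819.0702 ≈ -0.545

-0.545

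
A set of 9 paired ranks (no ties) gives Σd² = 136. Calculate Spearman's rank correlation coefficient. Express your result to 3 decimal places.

ρ = 1 − 6Σd² / [n(n²−1)] = 1 − 6×136 / (9×80)
  = 1 − 816/720 = 1 − 1.1333 ≈ -0.133

-0.133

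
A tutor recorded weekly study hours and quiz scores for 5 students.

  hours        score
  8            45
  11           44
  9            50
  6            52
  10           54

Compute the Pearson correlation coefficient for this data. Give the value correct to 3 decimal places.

n = 5, Σx = 44, Σy = 245, Σx² = 402, Σy² = 12081, Σxy = 2146
nΣxy − ΣxΣy = 10730 − 10780 = -50
nΣx² − (Σx)² = 2010 − 1936 = 74; nΣy² − (Σy)² = 60405 − 60025 = 380
r = -50 / √(74 × 380) = -50 / 167.6902 ≈ -0.298

-0.298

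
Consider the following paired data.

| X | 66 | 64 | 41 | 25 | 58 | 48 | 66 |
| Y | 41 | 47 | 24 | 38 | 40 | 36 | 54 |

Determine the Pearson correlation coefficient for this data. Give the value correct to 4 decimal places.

0.6238

n = 7, ΣX = 368, ΣY = 280, ΣX² = 20782, ΣY² = 11722, ΣXY = 15260
nΣXY − ΣXΣY = 106820 − 103040 = 3780
nΣX² − (ΣX)² = 145474 − 135424 = 10050; nΣY² − (ΣY)² = 82054 − 78400 = 3654
r = 3780 / √(10050 × 3654) = 3780 / 6059.9257 ≈ 0.6238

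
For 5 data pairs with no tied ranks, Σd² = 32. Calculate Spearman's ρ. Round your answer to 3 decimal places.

ρ = 1 − 6Σd² / [n(n²−1)] = 1 − 6×32 / (5×24)
  = 1 − 192/120 = 1 − 1.6000 ≈ -0.600

-0.600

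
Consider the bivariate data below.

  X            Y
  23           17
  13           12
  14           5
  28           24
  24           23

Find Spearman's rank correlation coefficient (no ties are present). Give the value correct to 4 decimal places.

Rank X: 3, 1, 2, 5, 4
Rank Y: 3, 2, 1, 5, 4
d = rank(X) − rank(Y): 0, -1, 1, 0, 0; Σd² = 2
ρ = 1 − 6Σd² / [n(n²−1)] = 1 − 6×2 / (5×24) = 1 − 12/120 ≈ 0.9000

0.9000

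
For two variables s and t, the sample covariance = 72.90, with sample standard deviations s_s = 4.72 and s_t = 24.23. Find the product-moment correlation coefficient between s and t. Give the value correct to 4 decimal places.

r = Cov(s,t) / (s_s · s_t) = 72.90 / (4.72 × 24.23)
  = 72.90 / 114.3656 ≈ 0.6374

0.6374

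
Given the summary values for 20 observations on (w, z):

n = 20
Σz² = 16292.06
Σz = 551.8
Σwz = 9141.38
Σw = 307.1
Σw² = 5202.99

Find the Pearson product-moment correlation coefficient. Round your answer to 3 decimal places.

r = (nΣwz − ΣwΣz) / √[(nΣw² − (Σw)²)(nΣz² − (Σz)²)]
Numerator: 20×9141.38 − 307.1×551.8 = 13369.82
Denominator: √[(104059.8 − 94310.41)(325841.2 − 304483.24)] = √[9749.39 × 21357.96] = 14430.0756
r = 13369.82 / 14430.0756 ≈ 0.927

0.927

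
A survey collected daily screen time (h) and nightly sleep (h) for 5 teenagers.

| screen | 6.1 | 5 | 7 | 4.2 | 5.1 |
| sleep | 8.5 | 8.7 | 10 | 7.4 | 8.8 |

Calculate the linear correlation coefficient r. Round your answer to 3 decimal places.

0.866

n = 5, Σx = 27.4, Σy = 43.4, Σx² = 154.86, Σy² = 380.14, Σxy = 241.31
nΣxy − ΣxΣy = 1206.55 − 1189.16 = 17.39
nΣx² − (Σx)² = 774.3 − 750.76 = 23.54; nΣy² − (Σy)² = 1900.7 − 1883.56 = 17.14
r = 17.39 / √(23.54 × 17.14) = 17.39 / 20.0867 ≈ 0.866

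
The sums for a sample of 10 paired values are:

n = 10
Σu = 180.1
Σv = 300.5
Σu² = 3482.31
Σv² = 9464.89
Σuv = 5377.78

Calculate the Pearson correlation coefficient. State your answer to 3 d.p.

r = (nΣuv − ΣuΣv) / √[(nΣu² − (Σu)²)(nΣv² − (Σv)²)]
Numerator: 10×5377.78 − 180.1×300.5 = -342.25
Denominator: √[(34823.1 − 32436.01)(94648.9 − 90300.25)] = √[2387.09 × 4348.65] = 3221.8968
r = -342.25 / 3221.8968 ≈ -0.106

-0.106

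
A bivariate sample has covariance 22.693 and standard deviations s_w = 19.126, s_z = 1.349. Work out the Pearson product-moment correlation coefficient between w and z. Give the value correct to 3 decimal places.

r = Cov(w,z) / (s_w · s_z) = 22.693 / (19.126 × 1.349)
  = 22.693 / 25.8010 ≈ 0.880

0.880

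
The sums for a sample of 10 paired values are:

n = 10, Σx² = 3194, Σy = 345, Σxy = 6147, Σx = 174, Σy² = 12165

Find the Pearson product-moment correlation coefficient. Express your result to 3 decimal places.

r = (nΣxy − ΣxΣy) / √[(nΣx² − (Σx)²)(nΣy² − (Σy)²)]
Numerator: 10×6147 − 174×345 = 1440
Denominator: √[(31940 − 30276)(121650 − 119025)] = √[1664 × 2625] = 2089.9761
r = 1440 / 2089.9761 ≈ 0.689

0.689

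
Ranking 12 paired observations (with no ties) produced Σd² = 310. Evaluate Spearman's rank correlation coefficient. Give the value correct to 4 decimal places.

-0.0839

ρ = 1 − 6Σd² / [n(n²−1)] = 1 − 6×310 / (12×143)
  = 1 − 1860/1716 = 1 − 1.08392 ≈ -0.0839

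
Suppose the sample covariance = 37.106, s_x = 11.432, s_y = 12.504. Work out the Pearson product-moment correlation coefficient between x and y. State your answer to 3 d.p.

r = Cov(x,y) / (s_x · s_y) = 37.106 / (11.432 × 12.504)
  = 37.106 / 142.9457 ≈ 0.260

0.260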